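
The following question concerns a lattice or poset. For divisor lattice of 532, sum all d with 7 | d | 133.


Interval [7,133] in divisors of 532: [7, 133]
Sum = 140


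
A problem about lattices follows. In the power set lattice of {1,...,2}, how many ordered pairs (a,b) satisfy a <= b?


The order relation is {(a,b) : a <= b}, reflexive so it includes (a,a).
Examples: ({},{}), ({},{1,2}), ({},{1}), ({},{2}), ({1,2},{1,2}), ...
Total ordered pairs: 9


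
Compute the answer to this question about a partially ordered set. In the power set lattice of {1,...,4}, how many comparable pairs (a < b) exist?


A comparable pair {a,b} has a < b or b < a in the order.
Count unordered pairs where one element is strictly below the other.
Examples: {{},{1}}, {{},{2}}, {{},{3}}, {{},{4}}, ...
Total comparable pairs: 65


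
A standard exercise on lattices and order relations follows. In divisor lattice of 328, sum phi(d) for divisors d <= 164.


Divisors of 328 up to 164: [1, 2, 4, 8, 41, 82, 164]
phi values: [1, 1, 2, 4, 40, 40, 80]
Sum = 168


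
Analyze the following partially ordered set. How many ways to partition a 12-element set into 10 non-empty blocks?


S(n,k) = k*S(n-1,k) + S(n-1,k-1).
S(11,10) = 55, S(11,9) = 1155
S(12,10) = 10*55 + 1155 = 550 + 1155
S(12,10) = 1705


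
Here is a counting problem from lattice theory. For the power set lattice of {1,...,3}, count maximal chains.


A maximal chain goes from the minimum element to a maximal element via cover relations.
Counting all min-to-max paths in the cover graph.
Total maximal chains: 6


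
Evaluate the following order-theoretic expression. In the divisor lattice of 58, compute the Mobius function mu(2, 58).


In a divisor lattice, mu(a,b) = mu(b/a) where mu is the classical Mobius function.
b/a = 58/2 = 29
Prime factorization of 29: primes [29]
29 is squarefree with 1 prime factor(s), so mu(29) = (-1)^1 = -1


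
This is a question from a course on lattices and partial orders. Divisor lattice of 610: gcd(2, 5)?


Meet=gcd.
gcd(2,5)=1


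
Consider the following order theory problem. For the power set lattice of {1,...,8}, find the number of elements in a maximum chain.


A chain is a totally ordered subset; we count the number of elements in a maximum chain.
Compute, for each element x, the size of the longest chain ending at x:
  {}: 1
  {1}: 2
  {2}: 2
  {3}: 2
  {4}: 2
  {5}: 2
  ...
A maximum chain: {} < {1} < {1,2} < {1,2,3} < {1,2,3,4} < {1,2,3,4,5} < {1,2,3,4,5,6} < {1,2,3,4,5,6,7} < {1,2,3,4,5,6,7,8}
Number of elements in the longest chain: 9


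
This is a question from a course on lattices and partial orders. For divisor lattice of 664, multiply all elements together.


Divisors of 664: [1, 2, 4, 8, 83, 166, 332, 664]
Product = n^(d(n)/2) = 664^(8/2)
Product = 194389282816


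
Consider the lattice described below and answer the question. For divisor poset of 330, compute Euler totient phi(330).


phi(n) = n * prod_{p|n} (1 - 1/p).
Prime divisors of 330: [2, 3, 5, 11]
phi(330) = 330 * (1 - 1/2) * (1 - 1/3) * (1 - 1/5) * (1 - 1/11)
phi(330) = 80


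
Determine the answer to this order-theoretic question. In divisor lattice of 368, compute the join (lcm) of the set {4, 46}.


In a divisor lattice, join = lcm (least common multiple).
Compute lcm iteratively: start with first element, then lcm(current, next).
Elements: [4, 46]
lcm(4,46) = 92
Final lcm = 92


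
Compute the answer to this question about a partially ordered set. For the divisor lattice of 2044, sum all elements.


sigma(n) = sum of divisors.
Divisors of 2044: [1, 2, 4, 7, 14, 28, 73, 146, 292, 511, 1022, 2044]
Sum = 4144


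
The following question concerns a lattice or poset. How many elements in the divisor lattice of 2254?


Divisors of 2254: [1, 2, 7, 14, 23, 46, 49, 98, 161, 322, 1127, 2254]
Count: 12


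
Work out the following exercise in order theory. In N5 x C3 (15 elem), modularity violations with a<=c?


Modular law: if a <= c then a v (b ^ c) = (a v b) ^ c.
Check all triples (a,b,c) with a <= c among 15 elements.
  e.g. a=(a,0), b=(c,0), c=(b,0): lhs=(a,0) != rhs=(b,0)
  e.g. a=(a,0), b=(c,1), c=(b,0): lhs=(a,0) != rhs=(b,0)
Total violating triples: 18


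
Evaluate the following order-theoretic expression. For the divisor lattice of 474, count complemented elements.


An element a is complemented if some b has a meet b = bottom, a join b = top.
a is complemented iff gcd(a, n/a)=1, i.e. a is a unitary divisor of 474.
Complemented elements: 1, 2, 3, 6, 79, 158, ... (2 more)
Count: 8


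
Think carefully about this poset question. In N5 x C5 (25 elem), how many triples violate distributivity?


Distributive law: a ^ (b v c) = (a ^ b) v (a ^ c).
Check all 25^3 = 15625 ordered triples (a,b,c).
  e.g. a=(b,0), b=(a,0), c=(c,0): lhs=(b,0) != rhs=(a,0)
  e.g. a=(b,0), b=(a,0), c=(c,1): lhs=(b,0) != rhs=(a,0)
Total violating triples: 250


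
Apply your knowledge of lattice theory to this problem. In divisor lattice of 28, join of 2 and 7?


In a divisor lattice, join = lcm (least common multiple).
gcd(2,7) = 1
lcm(2,7) = 2*7/gcd = 14/1 = 14


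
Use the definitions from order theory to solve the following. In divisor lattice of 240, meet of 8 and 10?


In a divisor lattice, meet = gcd (greatest common divisor).
By Euclidean algorithm or factoring: gcd(8,10) = 2


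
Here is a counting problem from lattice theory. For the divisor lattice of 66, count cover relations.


A cover relation a -< b holds when a < b with no c strictly between.
Cover relations:
  1 -< 2
  1 -< 3
  1 -< 11
  2 -< 6
  2 -< 22
  3 -< 6
  3 -< 33
  6 -< 66
  ...4 more
Total: 12


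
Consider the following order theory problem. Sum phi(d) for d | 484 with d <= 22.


Divisors of 484 up to 22: [1, 2, 4, 11, 22]
phi values: [1, 1, 2, 10, 10]
Sum = 24


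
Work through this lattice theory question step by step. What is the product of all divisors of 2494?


Divisors of 2494: [1, 2, 29, 43, 58, 86, 1247, 2494]
Product = n^(d(n)/2) = 2494^(8/2)
Product = 38688847841296


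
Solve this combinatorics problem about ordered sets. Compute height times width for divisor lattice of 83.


Height = length of longest chain minus 1; width = size of largest antichain.
A maximum chain: 1 | 83  (height 1).
A maximum antichain: {1}  (width 1).
Product = 1 * 1 = 1


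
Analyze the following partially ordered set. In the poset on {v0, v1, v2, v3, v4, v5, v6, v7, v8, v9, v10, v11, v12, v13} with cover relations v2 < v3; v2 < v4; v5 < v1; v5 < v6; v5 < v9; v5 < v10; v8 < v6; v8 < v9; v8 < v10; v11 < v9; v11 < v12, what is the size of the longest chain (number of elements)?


A chain is a totally ordered subset; we count the number of elements in a maximum chain.
Compute, for each element x, the size of the longest chain ending at x:
  v0: 1
  v2: 1
  v5: 1
  v7: 1
  v8: 1
  v11: 1
  ...
A maximum chain: v5 < v1
Number of elements in the longest chain: 2


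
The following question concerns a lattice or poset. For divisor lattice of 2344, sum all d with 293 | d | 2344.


Interval [293,2344] in divisors of 2344: [293, 586, 1172, 2344]
Sum = 4395


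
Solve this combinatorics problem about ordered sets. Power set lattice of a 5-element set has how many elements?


Power set = 2^n.
2^5 = 32


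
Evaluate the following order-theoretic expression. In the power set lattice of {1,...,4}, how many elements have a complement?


An element a is complemented if some b has a meet b = bottom, a join b = top.
every subset A has complement S\A, so all elements are complemented.
Complemented elements: {}, {1}, {2}, {3}, {4}, {1,2}, ... (10 more)
Count: 16


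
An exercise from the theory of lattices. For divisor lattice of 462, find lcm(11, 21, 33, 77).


In a divisor lattice, join = lcm (least common multiple).
Compute lcm iteratively: start with first element, then lcm(current, next).
Elements: [11, 21, 33, 77]
lcm(11,21) = 231
lcm(231,33) = 231
lcm(231,77) = 231
Final lcm = 231


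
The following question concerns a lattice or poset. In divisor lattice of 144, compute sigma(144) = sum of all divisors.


sigma(n) = sum of divisors.
Divisors of 144: [1, 2, 3, 4, 6, 8, 9, 12, 16, 18, 24, 36, 48, 72, 144]
Sum = 403


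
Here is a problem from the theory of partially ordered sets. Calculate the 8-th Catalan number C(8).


C(n) = C(2n, n) / (n+1).
C(16, 8) = 12870
C(8) = 12870 / 9 = 1430


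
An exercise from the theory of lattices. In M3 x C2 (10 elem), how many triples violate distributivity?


Distributive law: a ^ (b v c) = (a ^ b) v (a ^ c).
Check all 10^3 = 1000 ordered triples (a,b,c).
  e.g. a=(a1,0), b=(a2,0), c=(a3,0): lhs=(a1,0) != rhs=(0,0)
  e.g. a=(a1,0), b=(a2,0), c=(a3,1): lhs=(a1,0) != rhs=(0,0)
Total violating triples: 48


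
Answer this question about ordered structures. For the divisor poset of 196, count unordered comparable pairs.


A comparable pair {a,b} has a < b or b < a in the order.
Count unordered pairs where one element is strictly below the other.
Examples: {1,2}, {1,4}, {1,7}, {1,14}, ...
Total comparable pairs: 27


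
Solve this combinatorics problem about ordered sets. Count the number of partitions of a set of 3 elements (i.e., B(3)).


B(n) = number of set partitions of an n-element set.
B(n) satisfies the recurrence: B(n+1) = sum_k C(n,k)*B(k).
B(3) = 5


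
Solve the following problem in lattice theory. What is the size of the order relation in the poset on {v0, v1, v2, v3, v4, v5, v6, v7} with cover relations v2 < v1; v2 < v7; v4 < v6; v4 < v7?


The order relation is {(a,b) : a <= b}, reflexive so it includes (a,a).
Examples: (v0,v0), (v1,v1), (v2,v1), (v2,v2), (v2,v7), ...
Total ordered pairs: 12


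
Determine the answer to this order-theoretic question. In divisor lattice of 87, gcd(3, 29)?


Meet=gcd.
gcd(3,29)=1


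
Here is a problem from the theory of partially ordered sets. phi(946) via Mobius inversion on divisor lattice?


phi(n) = n * prod_{p|n} (1 - 1/p).
Prime divisors of 946: [2, 11, 43]
phi(946) = 946 * (1 - 1/2) * (1 - 1/11) * (1 - 1/43)
phi(946) = 420


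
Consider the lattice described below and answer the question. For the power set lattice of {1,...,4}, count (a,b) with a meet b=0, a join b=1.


Complement pair (a,b): a meet b = bottom, a join b = top.
Here: A intersect B = {} and A union B = {1,...,4}.
Pairs found: ({},{1,2,3,4}), ({1},{2,3,4}), ({2},{1,3,4}), ({3},{1,2,4}), ... (12 more)
Total ordered pairs: 16


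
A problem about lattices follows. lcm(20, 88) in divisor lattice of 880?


Join=lcm.
gcd(20,88)=4
lcm=440


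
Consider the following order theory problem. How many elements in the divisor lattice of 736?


Divisors of 736: [1, 2, 4, 8, 16, 23, 32, 46, 92, 184, 368, 736]
Count: 12


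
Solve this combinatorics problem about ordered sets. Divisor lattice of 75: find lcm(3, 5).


In a divisor lattice, join = lcm (least common multiple).
gcd(3,5) = 1
lcm(3,5) = 3*5/gcd = 15/1 = 15


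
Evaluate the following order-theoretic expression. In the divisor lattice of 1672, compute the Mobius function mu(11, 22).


In a divisor lattice, mu(a,b) = mu(b/a) where mu is the classical Mobius function.
b/a = 22/11 = 2
Prime factorization of 2: primes [2]
2 is squarefree with 1 prime factor(s), so mu(2) = (-1)^1 = -1


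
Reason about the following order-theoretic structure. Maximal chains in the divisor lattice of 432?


A maximal chain goes from the minimum element to a maximal element via cover relations.
Counting all min-to-max paths in the cover graph.
Total maximal chains: 35


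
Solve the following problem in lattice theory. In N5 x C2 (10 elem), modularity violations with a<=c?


Modular law: if a <= c then a v (b ^ c) = (a v b) ^ c.
Check all triples (a,b,c) with a <= c among 10 elements.
  e.g. a=(a,0), b=(c,0), c=(b,0): lhs=(a,0) != rhs=(b,0)
  e.g. a=(a,0), b=(c,1), c=(b,0): lhs=(a,0) != rhs=(b,0)
Total violating triples: 6


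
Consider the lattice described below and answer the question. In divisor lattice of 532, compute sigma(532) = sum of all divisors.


sigma(n) = sum of divisors.
Divisors of 532: [1, 2, 4, 7, 14, 19, 28, 38, 76, 133, 266, 532]
Sum = 1120


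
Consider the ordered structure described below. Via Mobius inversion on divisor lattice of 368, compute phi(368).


phi(n) = n * prod_{p|n} (1 - 1/p).
Prime divisors of 368: [2, 23]
phi(368) = 368 * (1 - 1/2) * (1 - 1/23)
phi(368) = 176


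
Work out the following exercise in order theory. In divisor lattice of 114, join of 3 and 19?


In a divisor lattice, join = lcm (least common multiple).
gcd(3,19) = 1
lcm(3,19) = 3*19/gcd = 57/1 = 57


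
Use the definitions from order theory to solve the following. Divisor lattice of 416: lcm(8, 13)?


Join=lcm.
gcd(8,13)=1
lcm=104


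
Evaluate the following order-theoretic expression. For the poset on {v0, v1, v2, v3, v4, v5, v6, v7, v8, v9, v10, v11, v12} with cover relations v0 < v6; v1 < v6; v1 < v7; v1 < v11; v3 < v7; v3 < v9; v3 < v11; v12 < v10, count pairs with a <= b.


The order relation is {(a,b) : a <= b}, reflexive so it includes (a,a).
Examples: (v0,v0), (v0,v6), (v1,v1), (v1,v11), (v1,v6), ...
Total ordered pairs: 21


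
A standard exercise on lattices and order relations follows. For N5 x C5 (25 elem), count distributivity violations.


Distributive law: a ^ (b v c) = (a ^ b) v (a ^ c).
Check all 25^3 = 15625 ordered triples (a,b,c).
  e.g. a=(b,0), b=(a,0), c=(c,0): lhs=(b,0) != rhs=(a,0)
  e.g. a=(b,0), b=(a,0), c=(c,1): lhs=(b,0) != rhs=(a,0)
Total violating triples: 250


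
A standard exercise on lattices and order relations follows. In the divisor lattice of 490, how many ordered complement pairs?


Complement pair (a,b): a meet b = bottom, a join b = top.
Here: gcd(a,b)=1 and lcm(a,b)=490, i.e. a*b=490 with a,b coprime.
Pairs found: (1,490), (2,245), (5,98), (10,49), ... (4 more)
Total ordered pairs: 8


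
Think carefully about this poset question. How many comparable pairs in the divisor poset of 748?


A comparable pair {a,b} has a < b or b < a in the order.
Count unordered pairs where one element is strictly below the other.
Examples: {1,2}, {1,4}, {1,11}, {1,17}, ...
Total comparable pairs: 42


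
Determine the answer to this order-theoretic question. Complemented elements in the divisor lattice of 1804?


An element a is complemented if some b has a meet b = bottom, a join b = top.
a is complemented iff gcd(a, n/a)=1, i.e. a is a unitary divisor of 1804.
Complemented elements: 1, 4, 11, 41, 44, 164, ... (2 more)
Count: 8


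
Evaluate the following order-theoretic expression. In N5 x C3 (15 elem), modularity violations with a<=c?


Modular law: if a <= c then a v (b ^ c) = (a v b) ^ c.
Check all triples (a,b,c) with a <= c among 15 elements.
  e.g. a=(a,0), b=(c,0), c=(b,0): lhs=(a,0) != rhs=(b,0)
  e.g. a=(a,0), b=(c,1), c=(b,0): lhs=(a,0) != rhs=(b,0)
Total violating triples: 18


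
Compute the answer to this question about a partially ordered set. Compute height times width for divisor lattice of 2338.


Height = length of longest chain minus 1; width = size of largest antichain.
A maximum chain: 1 | 167 | 1169 | 2338  (height 3).
A maximum antichain: {2, 7, 167}  (width 3).
Product = 3 * 3 = 9


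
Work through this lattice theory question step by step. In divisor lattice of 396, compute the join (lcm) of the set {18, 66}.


In a divisor lattice, join = lcm (least common multiple).
Compute lcm iteratively: start with first element, then lcm(current, next).
Elements: [18, 66]
lcm(18,66) = 198
Final lcm = 198


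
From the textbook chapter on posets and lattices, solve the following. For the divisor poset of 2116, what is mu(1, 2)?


In a divisor lattice, mu(a,b) = mu(b/a) where mu is the classical Mobius function.
b/a = 2/1 = 2
Prime factorization of 2: primes [2]
2 is squarefree with 1 prime factor(s), so mu(2) = (-1)^1 = -1


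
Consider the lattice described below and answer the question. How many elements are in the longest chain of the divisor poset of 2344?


A chain is a totally ordered subset; we count the number of elements in a maximum chain.
Compute, for each element x, the size of the longest chain ending at x:
  1: 1
  2: 2
  293: 2
  4: 3
  8: 4
  586: 3
  ...
A maximum chain: 1 < 2 < 4 < 8 < 2344
Number of elements in the longest chain: 5


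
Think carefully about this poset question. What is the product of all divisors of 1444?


Divisors of 1444: [1, 2, 4, 19, 38, 76, 361, 722, 1444]
Product = n^(d(n)/2) = 1444^(9/2)
Product = 165216101262848


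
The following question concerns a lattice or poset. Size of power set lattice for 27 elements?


Power set = 2^n.
2^27 = 134217728


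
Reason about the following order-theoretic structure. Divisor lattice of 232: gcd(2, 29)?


Meet=gcd.
gcd(2,29)=1


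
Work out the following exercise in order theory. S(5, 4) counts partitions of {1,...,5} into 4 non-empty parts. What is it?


S(n,k) = k*S(n-1,k) + S(n-1,k-1).
S(4,4) = 1, S(4,3) = 6
S(5,4) = 4*1 + 6 = 4 + 6
S(5,4) = 10


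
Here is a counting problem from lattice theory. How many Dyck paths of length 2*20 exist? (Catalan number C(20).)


C(n) = C(2n, n) / (n+1).
C(40, 20) = 137846528820
C(20) = 137846528820 / 21 = 6564120420


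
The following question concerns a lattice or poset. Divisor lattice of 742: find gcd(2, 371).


In a divisor lattice, meet = gcd (greatest common divisor).
By Euclidean algorithm or factoring: gcd(2,371) = 1


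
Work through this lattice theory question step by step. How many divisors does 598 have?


Divisors of 598: [1, 2, 13, 23, 26, 46, 299, 598]
Count: 8


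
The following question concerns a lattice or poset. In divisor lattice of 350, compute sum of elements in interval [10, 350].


Interval [10,350] in divisors of 350: [10, 50, 70, 350]
Sum = 480


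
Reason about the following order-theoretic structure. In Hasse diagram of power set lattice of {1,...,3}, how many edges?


A cover relation a -< b holds when a < b with no c strictly between.
Cover relations:
  {} -< {1}
  {} -< {2}
  {} -< {3}
  {1} -< {1,2}
  {1} -< {1,3}
  {2} -< {1,2}
  {2} -< {2,3}
  {3} -< {1,3}
  ...4 more
Total: 12


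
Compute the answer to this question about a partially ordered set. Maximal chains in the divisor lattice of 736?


A maximal chain goes from the minimum element to a maximal element via cover relations.
Counting all min-to-max paths in the cover graph.
Total maximal chains: 6


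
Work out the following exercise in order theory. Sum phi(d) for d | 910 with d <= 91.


Divisors of 910 up to 91: [1, 2, 5, 7, 10, 13, 14, 26, 35, 65, 70, 91]
phi values: [1, 1, 4, 6, 4, 12, 6, 12, 24, 48, 24, 72]
Sum = 214


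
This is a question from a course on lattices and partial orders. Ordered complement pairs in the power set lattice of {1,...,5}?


Complement pair (a,b): a meet b = bottom, a join b = top.
Here: A intersect B = {} and A union B = {1,...,5}.
Pairs found: ({},{1,2,3,4,5}), ({1},{2,3,4,5}), ({2},{1,3,4,5}), ({3},{1,2,4,5}), ... (28 more)
Total ordered pairs: 32


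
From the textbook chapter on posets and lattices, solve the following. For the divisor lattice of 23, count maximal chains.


A maximal chain goes from the minimum element to a maximal element via cover relations.
Counting all min-to-max paths in the cover graph.
Total maximal chains: 1


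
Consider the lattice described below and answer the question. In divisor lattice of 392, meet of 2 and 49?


In a divisor lattice, meet = gcd (greatest common divisor).
By Euclidean algorithm or factoring: gcd(2,49) = 1


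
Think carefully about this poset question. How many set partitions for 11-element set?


B(n) = number of set partitions of an n-element set.
B(n) satisfies the recurrence: B(n+1) = sum_k C(n,k)*B(k).
B(11) = 678570


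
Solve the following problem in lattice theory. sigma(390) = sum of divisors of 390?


sigma(n) = sum of divisors.
Divisors of 390: [1, 2, 3, 5, 6, 10, 13, 15, 26, 30, 39, 65, 78, 130, 195, 390]
Sum = 1008


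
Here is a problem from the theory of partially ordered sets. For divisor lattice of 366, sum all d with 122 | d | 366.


Interval [122,366] in divisors of 366: [122, 366]
Sum = 488


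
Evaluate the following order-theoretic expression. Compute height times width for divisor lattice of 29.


Height = length of longest chain minus 1; width = size of largest antichain.
A maximum chain: 1 | 29  (height 1).
A maximum antichain: {1}  (width 1).
Product = 1 * 1 = 1


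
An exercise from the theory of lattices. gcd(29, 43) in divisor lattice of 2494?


Meet=gcd.
gcd(29,43)=1


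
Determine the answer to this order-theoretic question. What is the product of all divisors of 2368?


Divisors of 2368: [1, 2, 4, 8, 16, 32, 37, 64, 74, 148, 296, 592, 1184, 2368]
Product = n^(d(n)/2) = 2368^(14/2)
Product = 417514811017344248184832


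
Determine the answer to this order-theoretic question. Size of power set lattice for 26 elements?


Power set = 2^n.
2^26 = 67108864


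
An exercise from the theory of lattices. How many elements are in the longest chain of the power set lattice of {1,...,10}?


A chain is a totally ordered subset; we count the number of elements in a maximum chain.
Compute, for each element x, the size of the longest chain ending at x:
  {}: 1
  {1}: 2
  {2}: 2
  {3}: 2
  {4}: 2
  {5}: 2
  ...
A maximum chain: {} < {1} < {1,2} < {1,2,3} < {1,2,3,4} < {1,2,3,4,5} < {1,2,3,4,5,6} < {1,2,3,4,5,6,7} < {1,2,3,4,5,6,7,8} < {1,2,3,4,5,6,7,8,9} < {1,2,3,4,5,6,7,8,9,10}
Number of elements in the longest chain: 11


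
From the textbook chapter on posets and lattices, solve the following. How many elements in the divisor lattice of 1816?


Divisors of 1816: [1, 2, 4, 8, 227, 454, 908, 1816]
Count: 8


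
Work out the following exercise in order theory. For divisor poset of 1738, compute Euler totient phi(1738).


phi(n) = n * prod_{p|n} (1 - 1/p).
Prime divisors of 1738: [2, 11, 79]
phi(1738) = 1738 * (1 - 1/2) * (1 - 1/11) * (1 - 1/79)
phi(1738) = 780


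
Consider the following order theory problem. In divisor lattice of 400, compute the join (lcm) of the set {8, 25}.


In a divisor lattice, join = lcm (least common multiple).
Compute lcm iteratively: start with first element, then lcm(current, next).
Elements: [8, 25]
lcm(8,25) = 200
Final lcm = 200


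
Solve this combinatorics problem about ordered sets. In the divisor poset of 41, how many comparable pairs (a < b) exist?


A comparable pair {a,b} has a < b or b < a in the order.
Count unordered pairs where one element is strictly below the other.
Examples: {1,41}
Total comparable pairs: 1


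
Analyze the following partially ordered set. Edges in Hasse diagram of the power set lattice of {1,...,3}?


A cover relation a -< b holds when a < b with no c strictly between.
Cover relations:
  {} -< {1}
  {} -< {2}
  {} -< {3}
  {1} -< {1,2}
  {1} -< {1,3}
  {2} -< {1,2}
  {2} -< {2,3}
  {3} -< {1,3}
  ...4 more
Total: 12


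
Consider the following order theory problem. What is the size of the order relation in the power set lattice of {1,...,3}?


The order relation is {(a,b) : a <= b}, reflexive so it includes (a,a).
Examples: ({},{}), ({},{1,2}), ({},{1,2,3}), ({},{1,3}), ({},{1}), ...
Total ordered pairs: 27


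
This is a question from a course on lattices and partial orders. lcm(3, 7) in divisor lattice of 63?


Join=lcm.
gcd(3,7)=1
lcm=21


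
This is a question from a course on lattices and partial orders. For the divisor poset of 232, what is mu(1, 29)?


In a divisor lattice, mu(a,b) = mu(b/a) where mu is the classical Mobius function.
b/a = 29/1 = 29
Prime factorization of 29: primes [29]
29 is squarefree with 1 prime factor(s), so mu(29) = (-1)^1 = -1


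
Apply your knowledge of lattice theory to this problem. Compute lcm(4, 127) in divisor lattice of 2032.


In a divisor lattice, join = lcm (least common multiple).
gcd(4,127) = 1
lcm(4,127) = 4*127/gcd = 508/1 = 508


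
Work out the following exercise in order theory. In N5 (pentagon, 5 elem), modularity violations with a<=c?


Modular law: if a <= c then a v (b ^ c) = (a v b) ^ c.
Check all triples (a,b,c) with a <= c among 5 elements.
  e.g. a=a, b=c, c=b: lhs=a != rhs=b
Total violating triples: 1


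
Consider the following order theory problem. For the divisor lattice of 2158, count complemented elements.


An element a is complemented if some b has a meet b = bottom, a join b = top.
a is complemented iff gcd(a, n/a)=1, i.e. a is a unitary divisor of 2158.
Complemented elements: 1, 2, 13, 26, 83, 166, ... (2 more)
Count: 8


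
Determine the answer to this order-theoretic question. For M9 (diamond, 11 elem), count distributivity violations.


Distributive law: a ^ (b v c) = (a ^ b) v (a ^ c).
Check all 11^3 = 1331 ordered triples (a,b,c).
  e.g. a=a1, b=a2, c=a3: lhs=a1 != rhs=0
  e.g. a=a1, b=a2, c=a4: lhs=a1 != rhs=0
Total violating triples: 504


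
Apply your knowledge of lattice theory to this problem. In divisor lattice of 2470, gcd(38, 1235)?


Meet=gcd.
gcd(38,1235)=19


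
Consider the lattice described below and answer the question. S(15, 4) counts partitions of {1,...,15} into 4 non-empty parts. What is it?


S(n,k) = k*S(n-1,k) + S(n-1,k-1).
S(14,4) = 10391745, S(14,3) = 788970
S(15,4) = 4*10391745 + 788970 = 41566980 + 788970
S(15,4) = 42355950


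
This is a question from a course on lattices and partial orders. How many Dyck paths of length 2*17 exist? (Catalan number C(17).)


C(n) = C(2n, n) / (n+1).
C(34, 17) = 2333606220
C(17) = 2333606220 / 18 = 129644790


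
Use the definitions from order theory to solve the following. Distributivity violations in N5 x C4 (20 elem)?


Distributive law: a ^ (b v c) = (a ^ b) v (a ^ c).
Check all 20^3 = 8000 ordered triples (a,b,c).
  e.g. a=(b,0), b=(a,0), c=(c,0): lhs=(b,0) != rhs=(a,0)
  e.g. a=(b,0), b=(a,0), c=(c,1): lhs=(b,0) != rhs=(a,0)
Total violating triples: 128


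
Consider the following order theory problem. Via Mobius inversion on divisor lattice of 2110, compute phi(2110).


phi(n) = n * prod_{p|n} (1 - 1/p).
Prime divisors of 2110: [2, 5, 211]
phi(2110) = 2110 * (1 - 1/2) * (1 - 1/5) * (1 - 1/211)
phi(2110) = 840


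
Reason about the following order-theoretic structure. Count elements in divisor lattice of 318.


Divisors of 318: [1, 2, 3, 6, 53, 106, 159, 318]
Count: 8


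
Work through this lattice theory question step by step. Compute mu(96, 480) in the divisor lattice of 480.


In a divisor lattice, mu(a,b) = mu(b/a) where mu is the classical Mobius function.
b/a = 480/96 = 5
Prime factorization of 5: primes [5]
5 is squarefree with 1 prime factor(s), so mu(5) = (-1)^1 = -1


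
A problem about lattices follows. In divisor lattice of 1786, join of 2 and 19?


In a divisor lattice, join = lcm (least common multiple).
gcd(2,19) = 1
lcm(2,19) = 2*19/gcd = 38/1 = 38


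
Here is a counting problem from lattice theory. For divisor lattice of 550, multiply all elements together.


Divisors of 550: [1, 2, 5, 10, 11, 22, 25, 50, 55, 110, 275, 550]
Product = n^(d(n)/2) = 550^(12/2)
Product = 27680640625000000


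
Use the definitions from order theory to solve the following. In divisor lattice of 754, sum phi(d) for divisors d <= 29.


Divisors of 754 up to 29: [1, 2, 13, 26, 29]
phi values: [1, 1, 12, 12, 28]
Sum = 54


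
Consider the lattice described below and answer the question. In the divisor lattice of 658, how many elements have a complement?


An element a is complemented if some b has a meet b = bottom, a join b = top.
a is complemented iff gcd(a, n/a)=1, i.e. a is a unitary divisor of 658.
Complemented elements: 1, 2, 7, 14, 47, 94, ... (2 more)
Count: 8


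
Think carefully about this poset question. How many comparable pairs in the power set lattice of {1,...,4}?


A comparable pair {a,b} has a < b or b < a in the order.
Count unordered pairs where one element is strictly below the other.
Examples: {{},{1}}, {{},{2}}, {{},{3}}, {{},{4}}, ...
Total comparable pairs: 65


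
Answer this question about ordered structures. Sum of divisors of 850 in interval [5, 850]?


Interval [5,850] in divisors of 850: [5, 10, 25, 50, 85, 170, 425, 850]
Sum = 1620


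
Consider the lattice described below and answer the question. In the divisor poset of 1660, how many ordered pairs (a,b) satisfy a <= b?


The order relation is {(a,b) : a <= b}, reflexive so it includes (a,a).
Examples: (1,1), (1,10), (1,166), (1,1660), (1,2), ...
Total ordered pairs: 54


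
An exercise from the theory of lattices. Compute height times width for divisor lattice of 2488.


Height = length of longest chain minus 1; width = size of largest antichain.
A maximum chain: 1 | 311 | 622 | 1244 | 2488  (height 4).
A maximum antichain: {2, 311}  (width 2).
Product = 4 * 2 = 8


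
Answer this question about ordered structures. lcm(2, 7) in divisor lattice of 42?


Join=lcm.
gcd(2,7)=1
lcm=14


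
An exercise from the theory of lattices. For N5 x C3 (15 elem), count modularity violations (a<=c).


Modular law: if a <= c then a v (b ^ c) = (a v b) ^ c.
Check all triples (a,b,c) with a <= c among 15 elements.
  e.g. a=(a,0), b=(c,0), c=(b,0): lhs=(a,0) != rhs=(b,0)
  e.g. a=(a,0), b=(c,1), c=(b,0): lhs=(a,0) != rhs=(b,0)
Total violating triples: 18


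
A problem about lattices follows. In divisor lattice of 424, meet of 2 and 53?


In a divisor lattice, meet = gcd (greatest common divisor).
By Euclidean algorithm or factoring: gcd(2,53) = 1


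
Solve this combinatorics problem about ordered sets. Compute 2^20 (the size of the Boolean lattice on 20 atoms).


Power set = 2^n.
2^20 = 1048576


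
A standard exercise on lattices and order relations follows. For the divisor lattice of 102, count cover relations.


A cover relation a -< b holds when a < b with no c strictly between.
Cover relations:
  1 -< 2
  1 -< 3
  1 -< 17
  2 -< 6
  2 -< 34
  3 -< 6
  3 -< 51
  6 -< 102
  ...4 more
Total: 12


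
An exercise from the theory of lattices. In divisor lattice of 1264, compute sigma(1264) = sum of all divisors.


sigma(n) = sum of divisors.
Divisors of 1264: [1, 2, 4, 8, 16, 79, 158, 316, 632, 1264]
Sum = 2480


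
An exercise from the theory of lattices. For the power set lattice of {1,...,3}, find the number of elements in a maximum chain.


A chain is a totally ordered subset; we count the number of elements in a maximum chain.
Compute, for each element x, the size of the longest chain ending at x:
  {}: 1
  {1}: 2
  {2}: 2
  {3}: 2
  {1,2}: 3
  {1,3}: 3
  ...
A maximum chain: {} < {1} < {1,2} < {1,2,3}
Number of elements in the longest chain: 4


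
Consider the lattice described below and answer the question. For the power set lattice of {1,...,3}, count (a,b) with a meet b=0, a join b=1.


Complement pair (a,b): a meet b = bottom, a join b = top.
Here: A intersect B = {} and A union B = {1,...,3}.
Pairs found: ({},{1,2,3}), ({1},{2,3}), ({2},{1,3}), ({3},{1,2}), ... (4 more)
Total ordered pairs: 8


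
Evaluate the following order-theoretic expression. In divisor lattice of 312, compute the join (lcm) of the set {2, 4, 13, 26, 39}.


In a divisor lattice, join = lcm (least common multiple).
Compute lcm iteratively: start with first element, then lcm(current, next).
Elements: [2, 4, 13, 26, 39]
lcm(2,4) = 4
lcm(4,13) = 52
lcm(52,26) = 52
lcm(52,39) = 156
Final lcm = 156


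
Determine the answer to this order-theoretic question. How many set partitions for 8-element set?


B(n) = number of set partitions of an n-element set.
B(n) satisfies the recurrence: B(n+1) = sum_k C(n,k)*B(k).
B(8) = 4140


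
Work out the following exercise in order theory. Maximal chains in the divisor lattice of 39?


A maximal chain goes from the minimum element to a maximal element via cover relations.
Counting all min-to-max paths in the cover graph.
Total maximal chains: 2


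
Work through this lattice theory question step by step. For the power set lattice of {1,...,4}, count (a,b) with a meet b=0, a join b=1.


Complement pair (a,b): a meet b = bottom, a join b = top.
Here: A intersect B = {} and A union B = {1,...,4}.
Pairs found: ({},{1,2,3,4}), ({1},{2,3,4}), ({2},{1,3,4}), ({3},{1,2,4}), ... (12 more)
Total ordered pairs: 16


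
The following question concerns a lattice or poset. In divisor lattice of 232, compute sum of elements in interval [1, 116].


Interval [1,116] in divisors of 232: [1, 2, 4, 29, 58, 116]
Sum = 210


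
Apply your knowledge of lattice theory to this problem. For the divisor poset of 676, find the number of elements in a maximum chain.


A chain is a totally ordered subset; we count the number of elements in a maximum chain.
Compute, for each element x, the size of the longest chain ending at x:
  1: 1
  2: 2
  13: 2
  4: 3
  169: 3
  26: 3
  ...
A maximum chain: 1 < 2 < 4 < 52 < 676
Number of elements in the longest chain: 5


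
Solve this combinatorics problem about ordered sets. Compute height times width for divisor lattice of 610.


Height = length of longest chain minus 1; width = size of largest antichain.
A maximum chain: 1 | 61 | 305 | 610  (height 3).
A maximum antichain: {2, 5, 61}  (width 3).
Product = 3 * 3 = 9


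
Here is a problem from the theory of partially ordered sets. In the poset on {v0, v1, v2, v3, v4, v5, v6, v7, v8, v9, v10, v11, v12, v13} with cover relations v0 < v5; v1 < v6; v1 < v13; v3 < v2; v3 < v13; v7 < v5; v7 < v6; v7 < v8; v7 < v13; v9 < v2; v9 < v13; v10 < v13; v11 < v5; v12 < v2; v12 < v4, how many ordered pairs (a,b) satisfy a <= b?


The order relation is {(a,b) : a <= b}, reflexive so it includes (a,a).
Examples: (v0,v0), (v0,v5), (v1,v1), (v1,v13), (v1,v6), ...
Total ordered pairs: 29


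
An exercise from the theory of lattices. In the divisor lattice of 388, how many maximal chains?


A maximal chain goes from the minimum element to a maximal element via cover relations.
Counting all min-to-max paths in the cover graph.
Total maximal chains: 3


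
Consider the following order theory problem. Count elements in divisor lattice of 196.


Divisors of 196: [1, 2, 4, 7, 14, 28, 49, 98, 196]
Count: 9


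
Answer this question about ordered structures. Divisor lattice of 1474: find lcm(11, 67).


In a divisor lattice, join = lcm (least common multiple).
gcd(11,67) = 1
lcm(11,67) = 11*67/gcd = 737/1 = 737


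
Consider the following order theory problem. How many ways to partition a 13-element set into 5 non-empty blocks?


S(n,k) = k*S(n-1,k) + S(n-1,k-1).
S(12,5) = 1379400, S(12,4) = 611501
S(13,5) = 5*1379400 + 611501 = 6897000 + 611501
S(13,5) = 7508501


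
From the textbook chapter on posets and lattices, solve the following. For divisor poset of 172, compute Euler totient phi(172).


phi(n) = n * prod_{p|n} (1 - 1/p).
Prime divisors of 172: [2, 43]
phi(172) = 172 * (1 - 1/2) * (1 - 1/43)
phi(172) = 84


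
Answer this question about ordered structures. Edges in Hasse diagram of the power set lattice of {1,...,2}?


A cover relation a -< b holds when a < b with no c strictly between.
Cover relations:
  {} -< {1}
  {} -< {2}
  {1} -< {1,2}
  {2} -< {1,2}
Total: 4


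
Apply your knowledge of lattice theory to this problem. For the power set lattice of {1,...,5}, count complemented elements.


An element a is complemented if some b has a meet b = bottom, a join b = top.
every subset A has complement S\A, so all elements are complemented.
Complemented elements: {}, {1}, {2}, {3}, {4}, {5}, ... (26 more)
Count: 32


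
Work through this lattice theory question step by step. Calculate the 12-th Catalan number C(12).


C(n) = C(2n, n) / (n+1).
C(24, 12) = 2704156
C(12) = 2704156 / 13 = 208012


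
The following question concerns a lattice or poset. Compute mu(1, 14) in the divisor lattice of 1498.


In a divisor lattice, mu(a,b) = mu(b/a) where mu is the classical Mobius function.
b/a = 14/1 = 14
Prime factorization of 14: primes [2, 7]
14 is squarefree with 2 prime factor(s), so mu(14) = (-1)^2 = 1


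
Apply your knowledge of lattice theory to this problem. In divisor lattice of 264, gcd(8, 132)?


Meet=gcd.
gcd(8,132)=4


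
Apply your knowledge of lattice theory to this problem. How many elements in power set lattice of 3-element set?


Power set = 2^n.
2^3 = 8


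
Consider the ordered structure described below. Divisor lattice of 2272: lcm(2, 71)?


Join=lcm.
gcd(2,71)=1
lcm=142


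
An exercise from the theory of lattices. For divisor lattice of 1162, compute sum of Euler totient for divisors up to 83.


Divisors of 1162 up to 83: [1, 2, 7, 14, 83]
phi values: [1, 1, 6, 6, 82]
Sum = 96


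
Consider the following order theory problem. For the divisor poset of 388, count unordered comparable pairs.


A comparable pair {a,b} has a < b or b < a in the order.
Count unordered pairs where one element is strictly below the other.
Examples: {1,2}, {1,4}, {1,97}, {1,194}, ...
Total comparable pairs: 12


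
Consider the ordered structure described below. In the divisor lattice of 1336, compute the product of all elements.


Divisors of 1336: [1, 2, 4, 8, 167, 334, 668, 1336]
Product = n^(d(n)/2) = 1336^(8/2)
Product = 3185853730816


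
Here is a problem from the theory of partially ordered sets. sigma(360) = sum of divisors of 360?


sigma(n) = sum of divisors.
Divisors of 360: [1, 2, 3, 4, 5, 6, 8, 9, 10, 12, 15, 18, 20, 24, 30, 36, 40, 45, 60, 72, 90, 120, 180, 360]
Sum = 1170


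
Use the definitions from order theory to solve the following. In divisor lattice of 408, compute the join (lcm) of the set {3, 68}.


In a divisor lattice, join = lcm (least common multiple).
Compute lcm iteratively: start with first element, then lcm(current, next).
Elements: [3, 68]
lcm(3,68) = 204
Final lcm = 204


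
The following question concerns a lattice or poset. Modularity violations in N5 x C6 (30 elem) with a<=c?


Modular law: if a <= c then a v (b ^ c) = (a v b) ^ c.
Check all triples (a,b,c) with a <= c among 30 elements.
  e.g. a=(a,0), b=(c,0), c=(b,0): lhs=(a,0) != rhs=(b,0)
  e.g. a=(a,0), b=(c,1), c=(b,0): lhs=(a,0) != rhs=(b,0)
Total violating triples: 126


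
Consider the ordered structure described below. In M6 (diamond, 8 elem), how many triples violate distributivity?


Distributive law: a ^ (b v c) = (a ^ b) v (a ^ c).
Check all 8^3 = 512 ordered triples (a,b,c).
  e.g. a=a1, b=a2, c=a3: lhs=a1 != rhs=0
  e.g. a=a1, b=a2, c=a4: lhs=a1 != rhs=0
Total violating triples: 120


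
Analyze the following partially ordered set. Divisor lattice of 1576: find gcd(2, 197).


In a divisor lattice, meet = gcd (greatest common divisor).
By Euclidean algorithm or factoring: gcd(2,197) = 1


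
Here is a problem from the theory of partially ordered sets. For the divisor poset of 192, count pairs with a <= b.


The order relation is {(a,b) : a <= b}, reflexive so it includes (a,a).
Examples: (1,1), (1,12), (1,16), (1,192), (1,2), ...
Total ordered pairs: 84


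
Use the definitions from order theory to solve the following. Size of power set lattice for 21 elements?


Power set = 2^n.
2^21 = 2097152


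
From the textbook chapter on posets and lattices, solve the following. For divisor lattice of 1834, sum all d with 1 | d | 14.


Interval [1,14] in divisors of 1834: [1, 2, 7, 14]
Sum = 24


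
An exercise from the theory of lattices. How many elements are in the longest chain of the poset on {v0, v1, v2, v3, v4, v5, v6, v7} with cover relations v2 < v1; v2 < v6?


A chain is a totally ordered subset; we count the number of elements in a maximum chain.
Compute, for each element x, the size of the longest chain ending at x:
  v0: 1
  v2: 1
  v3: 1
  v4: 1
  v5: 1
  v7: 1
  ...
A maximum chain: v2 < v1
Number of elements in the longest chain: 2
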